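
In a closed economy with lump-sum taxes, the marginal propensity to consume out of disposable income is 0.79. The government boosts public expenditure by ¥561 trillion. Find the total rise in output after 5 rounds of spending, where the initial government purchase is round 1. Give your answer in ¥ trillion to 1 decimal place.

Round 1 adds ΔG = ¥561 trillion; each later round is MPC = 0.79 times the previous.
After 5 rounds: 561 + 443.19 + 350.1201 + 276.594879 + 218.50995441 = ΔG·(1 − c^5)/(1 − c) = 561 × (1 − 0.3077056399)/0.21 ≈ ¥1,849.4 trillion.

¥1,849.4 trillion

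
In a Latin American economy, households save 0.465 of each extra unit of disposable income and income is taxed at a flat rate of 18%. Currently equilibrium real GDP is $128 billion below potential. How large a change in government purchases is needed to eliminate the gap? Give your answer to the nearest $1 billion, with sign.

MPC = 1 − MPS = 1 − 0.465 = 0.535.
Spending multiplier = 1/(1 − c(1−t)) = 1/(1 − 0.535×0.82) = 1/0.5613 ≈ 1.782.
Need ΔY = +$128 billion, so ΔG = ΔY/k = (+$128 billion) × 0.5613 ≈ +$72 billion.
The government should increase government purchases by $72 billion.

+$72 billion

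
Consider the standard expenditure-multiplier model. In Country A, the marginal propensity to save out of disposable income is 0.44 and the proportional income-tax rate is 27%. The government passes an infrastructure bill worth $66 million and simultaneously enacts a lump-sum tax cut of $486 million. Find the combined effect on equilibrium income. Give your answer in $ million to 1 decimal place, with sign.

MPC = 1 − MPS = 1 − 0.44 = 0.56.
Expenditure multiplier = 1/(1 − c(1−t)) = 1/(1 − 0.56×0.73) = 1/0.5912 ≈ 1.691.
ΔG contributes k·ΔG = (+$66 million) / 0.5912 ≈ +$111.6 million.
ΔT of −$486 million changes first-round spending by −c·ΔT = +$272.16 million, contributing k·(−c·ΔT) = (+$272.16 million) / 0.5912 ≈ +$460.4 million.
Net ΔY = k(ΔG − c·ΔT) = (+$338.16 million) / 0.5912 ≈ +$572 million.

+$572.0 million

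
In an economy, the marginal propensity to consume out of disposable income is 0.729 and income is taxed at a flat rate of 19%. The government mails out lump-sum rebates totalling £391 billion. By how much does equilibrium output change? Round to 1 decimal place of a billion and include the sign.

A lump-sum tax change of −£391 billion shifts disposable income by +£391 billion; first-round consumption changes by −c × ΔT = −0.729 × (−£391 billion) = +£285.039 billion.
Expenditure multiplier = 1/(1 − c(1−t)) = 1/(1 − 0.729×0.81) = 1/0.40951 ≈ 2.442.
The tax multiplier is −c × k ≈ −1.78, so ΔY = k × (−c·ΔT) = (+£285.039 billion) / 0.40951 ≈ +£696 billion.

+£696.0 billion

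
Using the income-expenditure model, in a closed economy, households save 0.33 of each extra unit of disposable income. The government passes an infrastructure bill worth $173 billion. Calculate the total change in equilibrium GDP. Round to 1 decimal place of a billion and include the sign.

+$524.2 billion

MPC = 1 − MPS = 1 − 0.33 = 0.67.
Expenditure multiplier = 1/(1 − MPC) = 1/(1 − 0.67) = 1/0.33 ≈ 3.03.
ΔY = k × ΔG = (+$173 billion) / 0.33 ≈ +$524.2 billion.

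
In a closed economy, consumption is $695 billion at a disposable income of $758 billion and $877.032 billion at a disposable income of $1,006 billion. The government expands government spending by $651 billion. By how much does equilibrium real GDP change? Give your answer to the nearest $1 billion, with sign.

+$2,447 billion

MPC = ΔC/ΔYd = (877.032 − 695)/(1,006 − 758) = 182.032/248 = 0.734.
Government-spending multiplier = 1/(1 − MPC) = 1/(1 − 0.734) = 1/0.266 ≈ 3.759.
ΔY = k × ΔG = (+$651 billion) / 0.266 ≈ +$2,447 billion.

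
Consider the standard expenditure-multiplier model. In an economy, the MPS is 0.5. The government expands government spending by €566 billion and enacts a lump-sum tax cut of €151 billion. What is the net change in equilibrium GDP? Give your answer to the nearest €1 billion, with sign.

MPC = 1 − MPS = 1 − 0.5 = 0.5.
Expenditure multiplier = 1/(1 − MPC) = 1/(1 − 0.5) = 1/0.5 = 2.
ΔG contributes k·ΔG = (+€566 billion) / 0.5 = +€1,132 billion.
ΔT of −€151 billion changes first-round spending by −c·ΔT = +€75.5 billion, contributing k·(−c·ΔT) = (+€75.5 billion) / 0.5 = +€151 billion.
Net ΔY = k(ΔG − c·ΔT) = (+€641.5 billion) / 0.5 = +€1,283 billion.

+€1,283 billion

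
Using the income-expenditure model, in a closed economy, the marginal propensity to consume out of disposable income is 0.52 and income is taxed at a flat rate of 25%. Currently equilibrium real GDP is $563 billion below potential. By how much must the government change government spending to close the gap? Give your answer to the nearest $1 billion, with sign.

+$343 billion

Spending multiplier = 1/(1 − c(1−t)) = 1/(1 − 0.52×0.75) = 1/0.61 ≈ 1.639.
Need ΔY = +$563 billion, so ΔG = ΔY/k = (+$563 billion) × 0.61 ≈ +$343 billion.
The government should increase government spending by $343 billion.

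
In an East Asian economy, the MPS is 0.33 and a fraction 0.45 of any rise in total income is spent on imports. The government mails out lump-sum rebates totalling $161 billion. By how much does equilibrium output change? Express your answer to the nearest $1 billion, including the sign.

+$138 billion

MPC = 1 − MPS = 1 − 0.33 = 0.67.
A lump-sum tax change of −$161 billion shifts disposable income by +$161 billion; first-round consumption changes by −c × ΔT = −0.67 × (−$161 billion) = +$107.87 billion.
Expenditure multiplier = 1/(1 − c + m) = 1/(1 − 0.67 + 0.45) = 1/0.78 ≈ 1.282.
The tax multiplier is −c × k ≈ −0.859, so ΔY = k × (−c·ΔT) = (+$107.87 billion) / 0.78 ≈ +$138 billion.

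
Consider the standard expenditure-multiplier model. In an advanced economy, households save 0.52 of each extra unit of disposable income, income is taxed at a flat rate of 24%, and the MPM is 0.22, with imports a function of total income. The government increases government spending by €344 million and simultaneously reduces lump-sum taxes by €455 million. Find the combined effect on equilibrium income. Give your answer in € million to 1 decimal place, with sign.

MPC = 1 − MPS = 1 − 0.52 = 0.48.
Expenditure multiplier = 1/(1 − c(1−t) + m) = 1/(1 − 0.48×0.76 + 0.22) = 1/0.8552 ≈ 1.169.
ΔG contributes k·ΔG = (+€344 million) / 0.8552 ≈ +€402.2 million.
ΔT of −€455 million changes first-round spending by −c·ΔT = +€218.4 million, contributing k·(−c·ΔT) = (+€218.4 million) / 0.8552 ≈ +€255.4 million.
Net ΔY = k(ΔG − c·ΔT) = (+€562.4 million) / 0.8552 ≈ +€657.6 million.

+€657.6 million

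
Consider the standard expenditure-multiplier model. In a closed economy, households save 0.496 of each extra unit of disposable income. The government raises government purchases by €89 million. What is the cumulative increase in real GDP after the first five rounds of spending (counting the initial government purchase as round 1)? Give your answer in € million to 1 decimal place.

MPC = 1 − MPS = 1 − 0.496 = 0.504.
Round 1 adds ΔG = €89 million; each later round is MPC = 0.504 times the previous.
After 5 rounds: 89 + 44.856 + 22.607424 + 11.394141696 + 5.742647414784 = ΔG·(1 − c^5)/(1 − c) = 89 × (1 − 0.032520160641024)/0.496 ≈ €173.6 million.

€173.6 million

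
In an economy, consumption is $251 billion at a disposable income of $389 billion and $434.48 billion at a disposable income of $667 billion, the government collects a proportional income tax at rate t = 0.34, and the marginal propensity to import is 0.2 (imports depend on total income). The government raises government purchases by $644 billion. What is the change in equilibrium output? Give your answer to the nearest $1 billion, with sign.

MPC = ΔC/ΔYd = (434.48 − 251)/(667 − 389) = 183.48/278 = 0.66.
Expenditure multiplier = 1/(1 − c(1−t) + m) = 1/(1 − 0.66×0.66 + 0.2) = 1/0.7644 ≈ 1.308.
ΔY = k × ΔG = (+$644 billion) / 0.7644 ≈ +$842 billion.

+$842 billion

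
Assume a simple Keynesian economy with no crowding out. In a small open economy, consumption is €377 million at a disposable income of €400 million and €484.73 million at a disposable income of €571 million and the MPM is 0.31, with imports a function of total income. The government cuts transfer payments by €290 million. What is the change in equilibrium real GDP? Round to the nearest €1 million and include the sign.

MPC = ΔC/ΔYd = (484.73 − 377)/(571 − 400) = 107.73/171 = 0.63.
The transfer change shifts disposable income by −€290 million, so first-round consumption changes by c·ΔTR = 0.63 × (−€290 million) = −€182.7 million.
Expenditure multiplier = 1/(1 − c + m) = 1/(1 − 0.63 + 0.31) = 1/0.68 ≈ 1.471.
The transfer multiplier is c × k ≈ 0.926, so ΔY = k × (c·ΔTR) = (−€182.7 million) / 0.68 ≈ −€269 million.

−€269 million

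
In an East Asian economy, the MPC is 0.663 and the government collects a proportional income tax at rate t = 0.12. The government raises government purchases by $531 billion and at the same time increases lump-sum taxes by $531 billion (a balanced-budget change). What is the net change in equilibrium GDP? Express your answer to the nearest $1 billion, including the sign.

+$430 billion

Expenditure multiplier = 1/(1 − c(1−t)) = 1/(1 − 0.663×0.88) = 1/0.41656 ≈ 2.401.
ΔG contributes k·ΔG = (+$531 billion) / 0.41656 ≈ +$1,274.7 billion.
ΔT of +$531 billion changes first-round spending by −c·ΔT = −$352.053 billion, contributing k·(−c·ΔT) = (−$352.053 billion) / 0.41656 ≈ −$845.1 billion.
Net ΔY = k(ΔG − c·ΔT) = (+$178.947 billion) / 0.41656 ≈ +$430 billion.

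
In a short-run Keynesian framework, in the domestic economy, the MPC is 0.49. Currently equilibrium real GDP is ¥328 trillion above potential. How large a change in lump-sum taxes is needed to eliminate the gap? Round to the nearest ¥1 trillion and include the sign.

+¥341 trillion

Spending multiplier = 1/(1 − MPC) = 1/(1 − 0.49) = 1/0.51 ≈ 1.961.
Tax multiplier = −c·k = −0.49/0.51 ≈ −0.961. Need ΔY = −¥328 trillion, so ΔT = ΔY/(−c·k) = −(−¥328 trillion) × 0.51 / 0.49 ≈ +¥341 trillion.
The government should raise lump-sum taxes by ¥341 trillion.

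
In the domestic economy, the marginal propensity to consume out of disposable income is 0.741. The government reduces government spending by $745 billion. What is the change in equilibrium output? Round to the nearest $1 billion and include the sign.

Spending multiplier = 1/(1 − MPC) = 1/(1 − 0.741) = 1/0.259 ≈ 3.861.
ΔY = k × ΔG = (−$745 billion) / 0.259 ≈ −$2,876 billion.

−$2,876 billion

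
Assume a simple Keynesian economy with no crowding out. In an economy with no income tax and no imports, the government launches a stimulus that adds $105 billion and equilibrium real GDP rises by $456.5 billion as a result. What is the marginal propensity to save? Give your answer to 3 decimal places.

0.230

Implied spending multiplier k = ΔY/ΔG = 456.5/105 ≈ 4.3476.
Since k = 1/(1 − MPC), MPC = 1 − 1/k = 1 − ΔG/ΔY = 1 − 105/456.5 ≈ 0.770.
MPS = 1 − MPC = 0.230.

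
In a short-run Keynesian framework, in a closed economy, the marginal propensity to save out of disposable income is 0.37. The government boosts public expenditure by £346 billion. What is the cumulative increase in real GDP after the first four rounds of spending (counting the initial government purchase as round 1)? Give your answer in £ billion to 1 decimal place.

£787.8 billion

MPC = 1 − MPS = 1 − 0.37 = 0.63.
Round 1 adds ΔG = £346 billion; each later round is MPC = 0.63 times the previous.
After 4 rounds: 346 + 217.98 + 137.3274 + 86.516262 = ΔG·(1 − c^4)/(1 − c) = 346 × (1 − 0.15752961)/0.37 ≈ £787.8 billion.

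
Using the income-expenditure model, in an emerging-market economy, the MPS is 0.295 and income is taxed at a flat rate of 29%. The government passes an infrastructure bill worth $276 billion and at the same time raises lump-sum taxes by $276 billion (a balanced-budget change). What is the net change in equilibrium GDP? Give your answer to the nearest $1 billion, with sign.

+$163 billion

MPC = 1 − MPS = 1 − 0.295 = 0.705.
Expenditure multiplier = 1/(1 − c(1−t)) = 1/(1 − 0.705×0.71) = 1/0.49945 ≈ 2.002.
ΔG contributes k·ΔG = (+$276 billion) / 0.49945 ≈ +$552.6 billion.
ΔT of +$276 billion changes first-round spending by −c·ΔT = −$194.58 billion, contributing k·(−c·ΔT) = (−$194.58 billion) / 0.49945 ≈ −$389.6 billion.
Net ΔY = k(ΔG − c·ΔT) = (+$81.42 billion) / 0.49945 ≈ +$163 billion.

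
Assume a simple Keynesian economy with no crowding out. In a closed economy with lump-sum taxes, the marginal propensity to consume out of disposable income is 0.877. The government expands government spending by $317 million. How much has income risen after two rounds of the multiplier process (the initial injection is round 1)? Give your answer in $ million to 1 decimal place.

$595.0 million

Round 1 adds ΔG = $317 million; each later round is MPC = 0.877 times the previous.
After 2 rounds: 317 + 278.009 = ΔG·(1 − c^2)/(1 − c) = 317 × (1 − 0.769129)/0.123 ≈ $595 million.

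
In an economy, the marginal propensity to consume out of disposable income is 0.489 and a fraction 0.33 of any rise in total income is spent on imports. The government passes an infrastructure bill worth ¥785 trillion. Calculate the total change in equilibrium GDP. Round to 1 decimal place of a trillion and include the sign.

Government-spending multiplier = 1/(1 − c + m) = 1/(1 − 0.489 + 0.33) = 1/0.841 ≈ 1.189.
ΔY = k × ΔG = (+¥785 trillion) / 0.841 ≈ +¥933.4 trillion.

+¥933.4 trillion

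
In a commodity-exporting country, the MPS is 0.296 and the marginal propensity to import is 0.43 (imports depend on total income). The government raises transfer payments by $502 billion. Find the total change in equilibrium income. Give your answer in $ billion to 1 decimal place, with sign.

+$486.8 billion

MPC = 1 − MPS = 1 − 0.296 = 0.704.
The transfer change shifts disposable income by +$502 billion, so first-round consumption changes by c·ΔTR = 0.704 × (+$502 billion) = +$353.408 billion.
Expenditure multiplier = 1/(1 − c + m) = 1/(1 − 0.704 + 0.43) = 1/0.726 ≈ 1.377.
The transfer multiplier is c × k ≈ 0.97, so ΔY = k × (c·ΔTR) = (+$353.408 billion) / 0.726 ≈ +$486.8 billion.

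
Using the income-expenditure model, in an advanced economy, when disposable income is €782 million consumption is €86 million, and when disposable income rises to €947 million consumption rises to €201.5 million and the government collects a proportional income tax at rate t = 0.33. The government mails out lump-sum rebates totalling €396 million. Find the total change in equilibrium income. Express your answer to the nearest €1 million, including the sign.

MPC = ΔC/ΔYd = (201.5 − 86)/(947 − 782) = 115.5/165 = 0.7.
A lump-sum tax change of −€396 million shifts disposable income by +€396 million; first-round consumption changes by −c × ΔT = −0.7 × (−€396 million) = +€277.2 million.
Expenditure multiplier = 1/(1 − c(1−t)) = 1/(1 − 0.7×0.67) = 1/0.531 ≈ 1.883.
The tax multiplier is −c × k ≈ −1.318, so ΔY = k × (−c·ΔT) = (+€277.2 million) / 0.531 ≈ +€522 million.

+€522 million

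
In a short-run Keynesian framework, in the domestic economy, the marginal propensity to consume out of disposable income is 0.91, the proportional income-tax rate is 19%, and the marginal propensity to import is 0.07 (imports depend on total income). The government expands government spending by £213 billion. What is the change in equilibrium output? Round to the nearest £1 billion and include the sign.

Expenditure multiplier = 1/(1 − c(1−t) + m) = 1/(1 − 0.91×0.81 + 0.07) = 1/0.3329 ≈ 3.004.
ΔY = k × ΔG = (+£213 billion) / 0.3329 ≈ +£640 billion.

+£640 billion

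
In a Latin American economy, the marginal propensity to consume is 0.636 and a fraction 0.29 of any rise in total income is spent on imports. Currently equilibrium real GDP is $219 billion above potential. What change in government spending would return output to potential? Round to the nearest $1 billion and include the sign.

Spending multiplier = 1/(1 − c + m) = 1/(1 − 0.636 + 0.29) = 1/0.654 ≈ 1.529.
Need ΔY = −$219 billion, so ΔG = ΔY/k = (−$219 billion) × 0.654 ≈ −$143 billion.
The government should cut government spending by $143 billion.

−$143 billion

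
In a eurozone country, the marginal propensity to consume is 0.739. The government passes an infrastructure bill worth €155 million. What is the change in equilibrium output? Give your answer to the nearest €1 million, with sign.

Expenditure multiplier = 1/(1 − MPC) = 1/(1 − 0.739) = 1/0.261 ≈ 3.831.
ΔY = k × ΔG = (+€155 million) / 0.261 ≈ +€594 million.

+€594 million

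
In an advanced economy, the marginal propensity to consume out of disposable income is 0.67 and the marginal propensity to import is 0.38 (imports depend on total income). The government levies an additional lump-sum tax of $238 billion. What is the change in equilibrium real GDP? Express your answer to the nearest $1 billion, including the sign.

A lump-sum tax change of +$238 billion shifts disposable income by −$238 billion; first-round consumption changes by −c × ΔT = −0.67 × (+$238 billion) = −$159.46 billion.
Expenditure multiplier = 1/(1 − c + m) = 1/(1 − 0.67 + 0.38) = 1/0.71 ≈ 1.408.
The tax multiplier is −c × k ≈ −0.944, so ΔY = k × (−c·ΔT) = (−$159.46 billion) / 0.71 ≈ −$225 billion.

−$225 billion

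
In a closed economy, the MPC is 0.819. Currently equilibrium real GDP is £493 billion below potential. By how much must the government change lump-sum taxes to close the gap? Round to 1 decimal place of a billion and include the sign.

Spending multiplier = 1/(1 − MPC) = 1/(1 − 0.819) = 1/0.181 ≈ 5.525.
Tax multiplier = −c·k = −0.819/0.181 ≈ −4.525. Need ΔY = +£493 billion, so ΔT = ΔY/(−c·k) = −(+£493 billion) × 0.181 / 0.819 ≈ −£109 billion.
The government should cut lump-sum taxes by £109 billion.

−£109.0 billion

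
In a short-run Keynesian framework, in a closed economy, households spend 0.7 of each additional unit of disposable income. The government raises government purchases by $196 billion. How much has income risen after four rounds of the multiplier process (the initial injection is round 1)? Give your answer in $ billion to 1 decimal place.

$496.5 billion

Round 1 adds ΔG = $196 billion; each later round is MPC = 0.7 times the previous.
After 4 rounds: 196 + 137.2 + 96.04 + 67.228 = ΔG·(1 − c^4)/(1 − c) = 196 × (1 − 0.2401)/0.3 ≈ $496.5 billion.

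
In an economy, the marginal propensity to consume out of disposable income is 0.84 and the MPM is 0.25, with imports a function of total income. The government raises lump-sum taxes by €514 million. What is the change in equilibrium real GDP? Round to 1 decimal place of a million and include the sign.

A lump-sum tax change of +€514 million shifts disposable income by −€514 million; first-round consumption changes by −c × ΔT = −0.84 × (+€514 million) = −€431.76 million.
Expenditure multiplier = 1/(1 − c + m) = 1/(1 − 0.84 + 0.25) = 1/0.41 ≈ 2.439.
The tax multiplier is −c × k ≈ −2.049, so ΔY = k × (−c·ΔT) = (−€431.76 million) / 0.41 ≈ −€1,053.1 million.

−€1,053.1 million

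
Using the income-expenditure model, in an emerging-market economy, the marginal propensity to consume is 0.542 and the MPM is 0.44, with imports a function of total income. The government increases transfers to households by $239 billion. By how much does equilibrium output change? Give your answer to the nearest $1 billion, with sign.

+$144 billion

The transfer change shifts disposable income by +$239 billion, so first-round consumption changes by c·ΔTR = 0.542 × (+$239 billion) = +$129.538 billion.
Expenditure multiplier = 1/(1 − c + m) = 1/(1 − 0.542 + 0.44) = 1/0.898 ≈ 1.114.
The transfer multiplier is c × k ≈ 0.604, so ΔY = k × (c·ΔTR) = (+$129.538 billion) / 0.898 ≈ +$144 billion.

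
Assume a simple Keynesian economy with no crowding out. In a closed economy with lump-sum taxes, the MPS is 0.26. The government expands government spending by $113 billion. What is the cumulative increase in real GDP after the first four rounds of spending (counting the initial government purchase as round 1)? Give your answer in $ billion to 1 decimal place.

MPC = 1 − MPS = 1 − 0.26 = 0.74.
Round 1 adds ΔG = $113 billion; each later round is MPC = 0.74 times the previous.
After 4 rounds: 113 + 83.62 + 61.8788 + 45.790312 = ΔG·(1 − c^4)/(1 − c) = 113 × (1 − 0.29986576)/0.26 ≈ $304.3 billion.

$304.3 billion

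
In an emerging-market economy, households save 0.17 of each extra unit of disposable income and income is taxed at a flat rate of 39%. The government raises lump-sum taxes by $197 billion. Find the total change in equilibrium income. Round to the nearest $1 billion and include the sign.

−$331 billion

MPC = 1 − MPS = 1 − 0.17 = 0.83.
A lump-sum tax change of +$197 billion shifts disposable income by −$197 billion; first-round consumption changes by −c × ΔT = −0.83 × (+$197 billion) = −$163.51 billion.
Expenditure multiplier = 1/(1 − c(1−t)) = 1/(1 − 0.83×0.61) = 1/0.4937 ≈ 2.026.
The tax multiplier is −c × k ≈ −1.681, so ΔY = k × (−c·ΔT) = (−$163.51 billion) / 0.4937 ≈ −$331 billion.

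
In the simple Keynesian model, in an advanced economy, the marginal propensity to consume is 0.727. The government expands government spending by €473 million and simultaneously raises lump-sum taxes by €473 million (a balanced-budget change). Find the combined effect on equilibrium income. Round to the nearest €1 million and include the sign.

+€473 million

Expenditure multiplier = 1/(1 − MPC) = 1/(1 − 0.727) = 1/0.273 ≈ 3.663.
ΔG contributes k·ΔG = (+€473 million) / 0.273 ≈ +€1,732.6 million.
ΔT of +€473 million changes first-round spending by −c·ΔT = −€343.871 million, contributing k·(−c·ΔT) = (−€343.871 million) / 0.273 ≈ −€1,259.6 million.
With ΔG = ΔT and no other leakages, the balanced-budget multiplier is 1, so ΔY = ΔG = +€473 million.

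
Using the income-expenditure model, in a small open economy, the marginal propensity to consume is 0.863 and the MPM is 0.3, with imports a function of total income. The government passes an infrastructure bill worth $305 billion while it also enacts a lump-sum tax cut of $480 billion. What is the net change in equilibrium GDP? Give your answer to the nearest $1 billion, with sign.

+$1,646 billion

Expenditure multiplier = 1/(1 − c + m) = 1/(1 − 0.863 + 0.3) = 1/0.437 ≈ 2.288.
ΔG contributes k·ΔG = (+$305 billion) / 0.437 ≈ +$697.9 billion.
ΔT of −$480 billion changes first-round spending by −c·ΔT = +$414.24 billion, contributing k·(−c·ΔT) = (+$414.24 billion) / 0.437 ≈ +$947.9 billion.
Net ΔY = k(ΔG − c·ΔT) = (+$719.24 billion) / 0.437 ≈ +$1,646 billion.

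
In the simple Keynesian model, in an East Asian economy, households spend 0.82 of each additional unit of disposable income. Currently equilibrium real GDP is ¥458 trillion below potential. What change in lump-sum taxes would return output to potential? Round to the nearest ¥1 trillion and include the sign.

−¥101 trillion

Spending multiplier = 1/(1 − MPC) = 1/(1 − 0.82) = 1/0.18 ≈ 5.556.
Tax multiplier = −c·k = −0.82/0.18 ≈ −4.556. Need ΔY = +¥458 trillion, so ΔT = ΔY/(−c·k) = −(+¥458 trillion) × 0.18 / 0.82 ≈ −¥101 trillion.
The government should cut lump-sum taxes by ¥101 trillion.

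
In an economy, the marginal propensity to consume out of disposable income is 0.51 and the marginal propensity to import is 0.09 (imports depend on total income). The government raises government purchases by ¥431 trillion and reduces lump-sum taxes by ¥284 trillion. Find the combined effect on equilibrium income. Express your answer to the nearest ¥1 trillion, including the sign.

+¥993 trillion

Expenditure multiplier = 1/(1 − c + m) = 1/(1 − 0.51 + 0.09) = 1/0.58 ≈ 1.724.
ΔG contributes k·ΔG = (+¥431 trillion) / 0.58 ≈ +¥743.1 trillion.
ΔT of −¥284 trillion changes first-round spending by −c·ΔT = +¥144.84 trillion, contributing k·(−c·ΔT) = (+¥144.84 trillion) / 0.58 ≈ +¥249.7 trillion.
Net ΔY = k(ΔG − c·ΔT) = (+¥575.84 trillion) / 0.58 ≈ +¥993 trillion.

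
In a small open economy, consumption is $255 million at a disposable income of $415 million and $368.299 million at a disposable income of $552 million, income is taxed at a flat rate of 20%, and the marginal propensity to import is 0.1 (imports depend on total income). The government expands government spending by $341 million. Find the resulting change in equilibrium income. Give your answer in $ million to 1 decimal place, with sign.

MPC = ΔC/ΔYd = (368.299 − 255)/(552 − 415) = 113.299/137 = 0.827.
Government-spending multiplier = 1/(1 − c(1−t) + m) = 1/(1 − 0.827×0.8 + 0.1) = 1/0.4384 ≈ 2.281.
ΔY = k × ΔG = (+$341 million) / 0.4384 ≈ +$777.8 million.

+$777.8 million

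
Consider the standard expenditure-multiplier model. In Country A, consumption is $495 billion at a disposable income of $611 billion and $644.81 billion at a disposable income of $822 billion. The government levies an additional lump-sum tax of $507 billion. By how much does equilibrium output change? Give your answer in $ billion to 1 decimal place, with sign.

−$1,241.3 billion

MPC = ΔC/ΔYd = (644.81 − 495)/(822 − 611) = 149.81/211 = 0.71.
A lump-sum tax change of +$507 billion shifts disposable income by −$507 billion; first-round consumption changes by −c × ΔT = −0.71 × (+$507 billion) = −$359.97 billion.
Expenditure multiplier = 1/(1 − MPC) = 1/(1 − 0.71) = 1/0.29 ≈ 3.448.
The tax multiplier is −c × k ≈ −2.448, so ΔY = k × (−c·ΔT) = (−$359.97 billion) / 0.29 ≈ −$1,241.3 billion.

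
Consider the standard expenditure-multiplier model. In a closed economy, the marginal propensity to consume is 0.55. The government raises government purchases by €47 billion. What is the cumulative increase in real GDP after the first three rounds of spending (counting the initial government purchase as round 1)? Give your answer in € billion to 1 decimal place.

€87.1 billion

Round 1 adds ΔG = €47 billion; each later round is MPC = 0.55 times the previous.
After 3 rounds: 47 + 25.85 + 14.2175 = ΔG·(1 − c^3)/(1 − c) = 47 × (1 − 0.166375)/0.45 ≈ €87.1 billion.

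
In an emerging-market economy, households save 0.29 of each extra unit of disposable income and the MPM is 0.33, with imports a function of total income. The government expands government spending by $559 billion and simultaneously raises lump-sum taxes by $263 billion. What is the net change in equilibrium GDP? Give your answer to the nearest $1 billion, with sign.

MPC = 1 − MPS = 1 − 0.29 = 0.71.
Expenditure multiplier = 1/(1 − c + m) = 1/(1 − 0.71 + 0.33) = 1/0.62 ≈ 1.613.
ΔG contributes k·ΔG = (+$559 billion) / 0.62 ≈ +$901.6 billion.
ΔT of +$263 billion changes first-round spending by −c·ΔT = −$186.73 billion, contributing k·(−c·ΔT) = (−$186.73 billion) / 0.62 ≈ −$301.2 billion.
Net ΔY = k(ΔG − c·ΔT) = (+$372.27 billion) / 0.62 ≈ +$600 billion.

+$600 billion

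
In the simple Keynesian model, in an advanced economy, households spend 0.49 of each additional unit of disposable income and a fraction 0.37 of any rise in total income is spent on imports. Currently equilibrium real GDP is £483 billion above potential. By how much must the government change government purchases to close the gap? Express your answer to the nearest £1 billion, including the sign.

Spending multiplier = 1/(1 − c + m) = 1/(1 − 0.49 + 0.37) = 1/0.88 ≈ 1.136.
Need ΔY = −£483 billion, so ΔG = ΔY/k = (−£483 billion) × 0.88 ≈ −£425 billion.
The government should cut government purchases by £425 billion.

−£425 billion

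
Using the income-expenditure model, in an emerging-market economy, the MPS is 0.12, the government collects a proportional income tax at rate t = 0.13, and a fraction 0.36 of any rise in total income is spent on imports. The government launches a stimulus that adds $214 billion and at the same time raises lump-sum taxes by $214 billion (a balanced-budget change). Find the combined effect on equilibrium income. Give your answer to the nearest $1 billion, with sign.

MPC = 1 − MPS = 1 − 0.12 = 0.88.
Expenditure multiplier = 1/(1 − c(1−t) + m) = 1/(1 − 0.88×0.87 + 0.36) = 1/0.5944 ≈ 1.682.
ΔG contributes k·ΔG = (+$214 billion) / 0.5944 ≈ +$360 billion.
ΔT of +$214 billion changes first-round spending by −c·ΔT = −$188.32 billion, contributing k·(−c·ΔT) = (−$188.32 billion) / 0.5944 ≈ −$316.8 billion.
Net ΔY = k(ΔG − c·ΔT) = (+$25.68 billion) / 0.5944 ≈ +$43 billion.

+$43 billion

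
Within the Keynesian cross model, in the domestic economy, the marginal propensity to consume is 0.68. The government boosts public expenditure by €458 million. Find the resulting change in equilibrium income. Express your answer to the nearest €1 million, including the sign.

+€1,431 million

Spending multiplier = 1/(1 − MPC) = 1/(1 − 0.68) = 1/0.32 = 3.125.
ΔY = k × ΔG = (+€458 million) / 0.32 ≈ +€1,431 million.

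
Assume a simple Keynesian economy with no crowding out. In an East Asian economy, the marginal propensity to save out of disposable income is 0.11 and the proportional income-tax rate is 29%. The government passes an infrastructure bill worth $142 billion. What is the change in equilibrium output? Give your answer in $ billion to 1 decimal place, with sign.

+$385.8 billion

MPC = 1 − MPS = 1 − 0.11 = 0.89.
Expenditure multiplier = 1/(1 − c(1−t)) = 1/(1 − 0.89×0.71) = 1/0.3681 ≈ 2.717.
ΔY = k × ΔG = (+$142 billion) / 0.3681 ≈ +$385.8 billion.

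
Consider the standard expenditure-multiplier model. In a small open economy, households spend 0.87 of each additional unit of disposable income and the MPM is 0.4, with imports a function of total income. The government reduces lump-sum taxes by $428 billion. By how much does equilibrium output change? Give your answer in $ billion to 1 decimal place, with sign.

+$702.6 billion

A lump-sum tax change of −$428 billion shifts disposable income by +$428 billion; first-round consumption changes by −c × ΔT = −0.87 × (−$428 billion) = +$372.36 billion.
Expenditure multiplier = 1/(1 − c + m) = 1/(1 − 0.87 + 0.4) = 1/0.53 ≈ 1.887.
The tax multiplier is −c × k ≈ −1.642, so ΔY = k × (−c·ΔT) = (+$372.36 billion) / 0.53 ≈ +$702.6 billion.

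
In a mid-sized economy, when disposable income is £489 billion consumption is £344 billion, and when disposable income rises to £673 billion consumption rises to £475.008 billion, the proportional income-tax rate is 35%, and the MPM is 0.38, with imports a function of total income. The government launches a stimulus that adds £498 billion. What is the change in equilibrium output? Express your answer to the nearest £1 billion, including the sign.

MPC = ΔC/ΔYd = (475.008 − 344)/(673 − 489) = 131.008/184 = 0.712.
Government-spending multiplier = 1/(1 − c(1−t) + m) = 1/(1 − 0.712×0.65 + 0.38) = 1/0.9172 ≈ 1.09.
ΔY = k × ΔG = (+£498 billion) / 0.9172 ≈ +£543 billion.

+£543 billion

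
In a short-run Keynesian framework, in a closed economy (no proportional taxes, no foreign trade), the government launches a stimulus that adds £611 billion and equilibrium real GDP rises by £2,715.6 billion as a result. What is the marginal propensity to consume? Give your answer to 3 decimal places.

0.775

Implied spending multiplier k = ΔY/ΔG = 2,715.6/611 ≈ 4.4445.
Since k = 1/(1 − MPC), MPC = 1 − 1/k = 1 − ΔG/ΔY = 1 − 611/2,715.6 ≈ 0.775.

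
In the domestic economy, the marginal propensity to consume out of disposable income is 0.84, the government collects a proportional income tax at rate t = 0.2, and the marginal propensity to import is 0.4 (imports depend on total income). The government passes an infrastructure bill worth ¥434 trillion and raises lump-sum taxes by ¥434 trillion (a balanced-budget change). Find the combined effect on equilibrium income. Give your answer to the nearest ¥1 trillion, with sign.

Expenditure multiplier = 1/(1 − c(1−t) + m) = 1/(1 − 0.84×0.8 + 0.4) = 1/0.728 ≈ 1.374.
ΔG contributes k·ΔG = (+¥434 trillion) / 0.728 ≈ +¥596.2 trillion.
ΔT of +¥434 trillion changes first-round spending by −c·ΔT = −¥364.56 trillion, contributing k·(−c·ΔT) = (−¥364.56 trillion) / 0.728 ≈ −¥500.8 trillion.
Net ΔY = k(ΔG − c·ΔT) = (+¥69.44 trillion) / 0.728 ≈ +¥95 trillion.

+¥95 trillion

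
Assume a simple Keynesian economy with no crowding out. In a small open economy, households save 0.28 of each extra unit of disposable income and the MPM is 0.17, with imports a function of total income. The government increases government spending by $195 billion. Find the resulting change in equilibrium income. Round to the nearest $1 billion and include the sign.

MPC = 1 − MPS = 1 − 0.28 = 0.72.
Government-spending multiplier = 1/(1 − c + m) = 1/(1 − 0.72 + 0.17) = 1/0.45 ≈ 2.222.
ΔY = k × ΔG = (+$195 billion) / 0.45 ≈ +$433 billion.

+$433 billion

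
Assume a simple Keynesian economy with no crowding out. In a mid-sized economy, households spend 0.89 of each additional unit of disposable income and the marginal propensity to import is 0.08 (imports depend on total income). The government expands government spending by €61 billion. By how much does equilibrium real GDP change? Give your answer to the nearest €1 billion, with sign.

Expenditure multiplier = 1/(1 − c + m) = 1/(1 − 0.89 + 0.08) = 1/0.19 ≈ 5.263.
ΔY = k × ΔG = (+€61 billion) / 0.19 ≈ +€321 billion.

+€321 billion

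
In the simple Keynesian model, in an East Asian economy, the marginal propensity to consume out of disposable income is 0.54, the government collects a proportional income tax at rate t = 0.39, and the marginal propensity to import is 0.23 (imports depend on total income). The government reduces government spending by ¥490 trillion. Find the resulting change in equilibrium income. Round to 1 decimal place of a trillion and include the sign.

Expenditure multiplier = 1/(1 − c(1−t) + m) = 1/(1 − 0.54×0.61 + 0.23) = 1/0.9006 ≈ 1.11.
ΔY = k × ΔG = (−¥490 trillion) / 0.9006 ≈ −¥544.1 trillion.

−¥544.1 trillion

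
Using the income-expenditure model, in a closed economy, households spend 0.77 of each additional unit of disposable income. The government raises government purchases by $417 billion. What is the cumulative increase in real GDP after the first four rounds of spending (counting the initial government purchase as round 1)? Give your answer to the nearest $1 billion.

$1,176 billion

Round 1 adds ΔG = $417 billion; each later round is MPC = 0.77 times the previous.
After 4 rounds: 417 + 321.09 + 247.2393 + 190.374261 = ΔG·(1 − c^4)/(1 − c) = 417 × (1 − 0.35153041)/0.23 ≈ $1,176 billion.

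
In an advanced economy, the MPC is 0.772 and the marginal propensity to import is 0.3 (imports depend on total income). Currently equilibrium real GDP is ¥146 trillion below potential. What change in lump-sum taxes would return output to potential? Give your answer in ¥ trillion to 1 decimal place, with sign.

−¥99.9 trillion

Spending multiplier = 1/(1 − c + m) = 1/(1 − 0.772 + 0.3) = 1/0.528 ≈ 1.894.
Tax multiplier = −c·k = −0.772/0.528 ≈ −1.462. Need ΔY = +¥146 trillion, so ΔT = ΔY/(−c·k) = −(+¥146 trillion) × 0.528 / 0.772 ≈ −¥99.9 trillion.
The government should cut lump-sum taxes by ¥99.9 trillion.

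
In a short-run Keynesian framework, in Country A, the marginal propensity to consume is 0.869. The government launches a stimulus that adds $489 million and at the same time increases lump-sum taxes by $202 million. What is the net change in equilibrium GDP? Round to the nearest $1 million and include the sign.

+$2,393 million

Expenditure multiplier = 1/(1 − MPC) = 1/(1 − 0.869) = 1/0.131 ≈ 7.634.
ΔG contributes k·ΔG = (+$489 million) / 0.131 ≈ +$3,732.8 million.
ΔT of +$202 million changes first-round spending by −c·ΔT = −$175.538 million, contributing k·(−c·ΔT) = (−$175.538 million) / 0.131 ≈ −$1,340 million.
Net ΔY = k(ΔG − c·ΔT) = (+$313.462 million) / 0.131 ≈ +$2,393 million.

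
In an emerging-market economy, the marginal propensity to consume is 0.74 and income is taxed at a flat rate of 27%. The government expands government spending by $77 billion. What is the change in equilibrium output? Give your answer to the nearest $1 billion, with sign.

+$167 billion

Government-spending multiplier = 1/(1 − c(1−t)) = 1/(1 − 0.74×0.73) = 1/0.4598 ≈ 2.175.
ΔY = k × ΔG = (+$77 billion) / 0.4598 ≈ +$167 billion.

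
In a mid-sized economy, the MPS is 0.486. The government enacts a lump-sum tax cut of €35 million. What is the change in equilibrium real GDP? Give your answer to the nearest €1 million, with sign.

+€37 million

MPC = 1 − MPS = 1 − 0.486 = 0.514.
A lump-sum tax change of −€35 million shifts disposable income by +€35 million; first-round consumption changes by −c × ΔT = −0.514 × (−€35 million) = +€17.99 million.
Expenditure multiplier = 1/(1 − MPC) = 1/(1 − 0.514) = 1/0.486 ≈ 2.058.
The tax multiplier is −c × k ≈ −1.058, so ΔY = k × (−c·ΔT) = (+€17.99 million) / 0.486 ≈ +€37 million.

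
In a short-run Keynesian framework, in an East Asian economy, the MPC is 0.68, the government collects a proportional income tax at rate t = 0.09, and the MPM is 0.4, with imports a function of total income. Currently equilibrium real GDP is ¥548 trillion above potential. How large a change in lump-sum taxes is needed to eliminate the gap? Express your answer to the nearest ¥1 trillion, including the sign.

Spending multiplier = 1/(1 − c(1−t) + m) = 1/(1 − 0.68×0.91 + 0.4) = 1/0.7812 ≈ 1.28.
Tax multiplier = −c·k = −0.68/0.7812 ≈ −0.87. Need ΔY = −¥548 trillion, so ΔT = ΔY/(−c·k) = −(−¥548 trillion) × 0.7812 / 0.68 ≈ +¥630 trillion.
The government should raise lump-sum taxes by ¥630 trillion.

+¥630 trillion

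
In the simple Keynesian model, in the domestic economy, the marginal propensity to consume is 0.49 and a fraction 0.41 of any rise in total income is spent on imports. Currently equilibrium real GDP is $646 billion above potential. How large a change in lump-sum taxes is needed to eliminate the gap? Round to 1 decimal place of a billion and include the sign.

+$1,212.9 billion

Spending multiplier = 1/(1 − c + m) = 1/(1 − 0.49 + 0.41) = 1/0.92 ≈ 1.087.
Tax multiplier = −c·k = −0.49/0.92 ≈ −0.533. Need ΔY = −$646 billion, so ΔT = ΔY/(−c·k) = −(−$646 billion) × 0.92 / 0.49 ≈ +$1,212.9 billion.
The government should raise lump-sum taxes by $1,212.9 billion.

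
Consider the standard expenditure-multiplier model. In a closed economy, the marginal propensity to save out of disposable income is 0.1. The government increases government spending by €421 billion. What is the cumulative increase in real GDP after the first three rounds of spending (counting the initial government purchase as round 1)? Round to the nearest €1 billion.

MPC = 1 − MPS = 1 − 0.1 = 0.9.
Round 1 adds ΔG = €421 billion; each later round is MPC = 0.9 times the previous.
After 3 rounds: 421 + 378.9 + 341.01 = ΔG·(1 − c^3)/(1 − c) = 421 × (1 − 0.729)/0.1 ≈ €1,141 billion.

€1,141 billion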